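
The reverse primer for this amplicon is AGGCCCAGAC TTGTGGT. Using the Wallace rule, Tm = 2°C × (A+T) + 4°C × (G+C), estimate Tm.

54°C

T=4, A=3, G=6, C=4
A+T = 7, G+C = 10
Tm = 4·10 + 2·7 = 40 + 14 = 54°C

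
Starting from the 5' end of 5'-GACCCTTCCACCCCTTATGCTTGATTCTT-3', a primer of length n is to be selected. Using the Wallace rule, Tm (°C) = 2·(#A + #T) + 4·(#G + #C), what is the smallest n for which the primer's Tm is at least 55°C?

First 17 bases: GACCCTTCCACCCCTTA → Tm = 54°C (< 55°C)
First 18 bases: GACCCTTCCACCCCTTAT → Tm = 56°C (≥ 55°C)
Since every base adds ≥2°C, Tm only increases with n, so the threshold is first crossed at n = 18.

n = 18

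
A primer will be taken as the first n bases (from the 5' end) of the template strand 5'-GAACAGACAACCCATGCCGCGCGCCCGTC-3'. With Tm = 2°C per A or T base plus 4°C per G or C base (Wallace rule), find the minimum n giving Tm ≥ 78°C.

n = 24

First 23 bases: GAACAGACAACCCATGCCGCGCG → Tm = 76°C (< 78°C)
First 24 bases: GAACAGACAACCCATGCCGCGCGC → Tm = 80°C (≥ 78°C)
Since every base adds ≥2°C, Tm only increases with n, so the threshold is first crossed at n = 24.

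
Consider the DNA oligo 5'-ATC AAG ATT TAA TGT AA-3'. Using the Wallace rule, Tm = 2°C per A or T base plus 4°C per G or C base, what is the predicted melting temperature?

40°C

T=6, G=2, A=8, C=1
A+T = 14, G+C = 3
Tm = 2(14) + 4(3) = 28 + 12 = 40°C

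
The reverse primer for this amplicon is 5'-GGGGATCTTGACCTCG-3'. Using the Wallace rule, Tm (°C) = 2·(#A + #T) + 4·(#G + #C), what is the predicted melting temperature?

Scanning the sequence gives T=4, G=6, A=2, C=4.
So N_AT = 6 and N_GC = 10.
Tm = 2(6) + 4(10) = 12 + 40 = 52°C

52°C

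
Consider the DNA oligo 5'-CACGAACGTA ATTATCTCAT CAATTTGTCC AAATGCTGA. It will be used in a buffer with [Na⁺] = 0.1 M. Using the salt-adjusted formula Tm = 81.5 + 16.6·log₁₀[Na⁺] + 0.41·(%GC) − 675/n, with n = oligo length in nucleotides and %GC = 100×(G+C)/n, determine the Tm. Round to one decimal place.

Length n = 39. Base counts: G=5, T=12, A=13, C=9
G+C = 14, so %GC = 14/39 × 100 = 35.897%
Salt term: 16.6 × (-1) = -16.6
GC term: 0.41 × 35.897 = 14.718; length term: −675/39 = −17.308
Tm = 81.5 + (-16.6) + 14.718 − 17.308 = 62.31 → 62.3°C

62.3°C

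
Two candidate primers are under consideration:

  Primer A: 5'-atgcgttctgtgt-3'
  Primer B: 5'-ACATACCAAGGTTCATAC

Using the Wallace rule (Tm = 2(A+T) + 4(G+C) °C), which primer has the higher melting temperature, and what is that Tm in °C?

Primer B, 50°C

Primer A: A+T=7, G+C=6 → Tm = 2(7)+4(6) = 38°C
Primer B: A+T=11, G+C=7 → Tm = 2(11)+4(7) = 50°C
38°C vs 50°C → primer B is higher.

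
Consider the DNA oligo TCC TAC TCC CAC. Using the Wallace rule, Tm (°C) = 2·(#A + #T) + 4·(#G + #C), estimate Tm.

38°C

Counting bases: A=2, C=7, G=0, T=3
So N_AT = 5 and N_GC = 7.
Tm = 2(5) + 4(7) = 10 + 28 = 38°C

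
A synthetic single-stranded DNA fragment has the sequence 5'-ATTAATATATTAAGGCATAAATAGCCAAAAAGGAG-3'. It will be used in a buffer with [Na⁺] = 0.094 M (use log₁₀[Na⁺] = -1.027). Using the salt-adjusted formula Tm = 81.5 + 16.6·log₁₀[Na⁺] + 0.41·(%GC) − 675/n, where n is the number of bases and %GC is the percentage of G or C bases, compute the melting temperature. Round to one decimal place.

55.7°C

Length n = 35. A=18, T=8, G=6, C=3
G+C = 9, so %GC = 9/35 × 100 = 25.714%
Salt term: 16.6 × (-1.027) = -17.048
GC term: 0.41 × 25.714 = 10.543; length term: −675/35 = −19.286
Tm = 81.5 + (-17.048) + 10.543 − 19.286 = 55.709 → 55.7°C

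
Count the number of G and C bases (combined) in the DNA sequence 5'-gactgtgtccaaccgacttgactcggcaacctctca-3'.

20

Scanning the sequence gives G=7, A=8, T=8, C=13.
Total G or C: 7 + 13 = 20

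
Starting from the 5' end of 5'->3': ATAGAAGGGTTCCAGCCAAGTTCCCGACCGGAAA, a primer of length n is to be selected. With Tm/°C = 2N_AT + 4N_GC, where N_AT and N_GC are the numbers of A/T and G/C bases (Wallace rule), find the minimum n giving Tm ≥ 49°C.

First 16 bases: ATAGAAGGGTTCCAGC → Tm = 48°C (< 49°C)
First 17 bases: ATAGAAGGGTTCCAGCC → Tm = 52°C (≥ 49°C)
Each additional base adds 2°C (A/T) or 4°C (G/C), so Tm is non-decreasing in n; n = 17 is the first length to reach 49°C.

n = 17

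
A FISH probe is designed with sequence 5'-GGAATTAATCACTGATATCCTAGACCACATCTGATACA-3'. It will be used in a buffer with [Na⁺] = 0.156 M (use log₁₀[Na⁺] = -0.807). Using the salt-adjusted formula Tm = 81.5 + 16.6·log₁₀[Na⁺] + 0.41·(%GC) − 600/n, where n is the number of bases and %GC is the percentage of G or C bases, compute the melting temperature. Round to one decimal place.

Length n = 38. Scanning the sequence gives A=14, T=10, C=9, G=5.
G+C = 14, so %GC = 14/38 × 100 = 36.842%
Salt term: 16.6 × (-0.807) = -13.396
GC term: 0.41 × 36.842 = 15.105; length term: −600/38 = −15.789
Tm = 81.5 + (-13.396) + 15.105 − 15.789 = 67.42 → 67.4°C

67.4°C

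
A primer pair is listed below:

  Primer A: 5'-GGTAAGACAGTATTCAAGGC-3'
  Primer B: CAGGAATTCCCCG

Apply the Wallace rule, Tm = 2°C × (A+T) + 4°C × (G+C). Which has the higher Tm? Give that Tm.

Primer A: A+T=11, G+C=9 → Tm = 2(11)+4(9) = 58°C
Primer B: A+T=5, G+C=8 → Tm = 2(5)+4(8) = 42°C
58°C vs 42°C → primer A is higher.

Primer A, 58°C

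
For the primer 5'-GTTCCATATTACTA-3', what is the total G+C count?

4

Base counts: C=3, G=1, A=4, T=6
G+C = 1 + 3 = 4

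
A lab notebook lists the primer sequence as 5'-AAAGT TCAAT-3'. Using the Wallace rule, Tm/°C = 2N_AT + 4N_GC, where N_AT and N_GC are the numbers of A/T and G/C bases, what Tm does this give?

Counting bases: A=5, G=1, T=3, C=1
A+T = 8, G+C = 2
Tm = 2(8) + 4(2) = 16 + 8 = 24°C

24°C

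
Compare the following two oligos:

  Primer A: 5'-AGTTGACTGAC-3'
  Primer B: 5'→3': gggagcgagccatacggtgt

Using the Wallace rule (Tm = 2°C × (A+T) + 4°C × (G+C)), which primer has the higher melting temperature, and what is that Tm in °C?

Primer A: A+T=6, G+C=5 → Tm = 2(6)+4(5) = 32°C
Primer B: A+T=7, G+C=13 → Tm = 2(7)+4(13) = 66°C
32°C vs 66°C → primer B is higher.

Primer B, 66°C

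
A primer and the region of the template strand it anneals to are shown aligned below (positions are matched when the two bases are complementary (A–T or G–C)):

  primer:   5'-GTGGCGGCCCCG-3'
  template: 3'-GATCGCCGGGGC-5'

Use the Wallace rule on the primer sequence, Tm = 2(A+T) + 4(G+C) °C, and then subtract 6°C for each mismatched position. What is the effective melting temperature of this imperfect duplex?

Primer base counts: A=0, T=1, G=6, C=5 → A+T=1, G+C=11
Perfect-match Tm = 2(1) + 4(11) = 2 + 44 = 46°C
Mismatches (positions where the bases are not complementary): 2 (at positions 1, 3)
Effective Tm = 46 − 2×6 = 46 − 12 = 34°C

34°C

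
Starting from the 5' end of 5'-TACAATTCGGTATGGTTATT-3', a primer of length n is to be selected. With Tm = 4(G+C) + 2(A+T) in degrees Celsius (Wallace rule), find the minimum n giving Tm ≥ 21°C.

n = 9

First 8 bases: TACAATTC → Tm = 20°C (< 21°C)
First 9 bases: TACAATTCG → Tm = 24°C (≥ 21°C)
Each additional base adds 2°C (A/T) or 4°C (G/C), so Tm is non-decreasing in n; n = 9 is the first length to reach 21°C.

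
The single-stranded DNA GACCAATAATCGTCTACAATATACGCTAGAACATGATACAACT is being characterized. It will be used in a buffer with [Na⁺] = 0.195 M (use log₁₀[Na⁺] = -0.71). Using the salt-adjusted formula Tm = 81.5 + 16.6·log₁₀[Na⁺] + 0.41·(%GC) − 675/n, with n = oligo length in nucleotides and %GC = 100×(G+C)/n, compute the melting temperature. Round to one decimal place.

68.3°C

Length n = 43. Counting bases: A=18, T=10, G=5, C=10
G+C = 15, so %GC = 15/43 × 100 = 34.884%
Salt term: 16.6 × (-0.71) = -11.786
GC term: 0.41 × 34.884 = 14.302; length term: −675/43 = −15.698
Tm = 81.5 + (-11.786) + 14.302 − 15.698 = 68.318 → 68.3°C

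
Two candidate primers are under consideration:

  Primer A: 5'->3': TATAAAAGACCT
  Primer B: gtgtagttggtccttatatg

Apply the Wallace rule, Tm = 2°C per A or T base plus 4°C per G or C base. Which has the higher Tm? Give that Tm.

Primer A: A+T=9, G+C=3 → Tm = 2(9)+4(3) = 30°C
Primer B: A+T=12, G+C=8 → Tm = 2(12)+4(8) = 56°C
30°C vs 56°C → primer B is higher.

Primer B, 56°C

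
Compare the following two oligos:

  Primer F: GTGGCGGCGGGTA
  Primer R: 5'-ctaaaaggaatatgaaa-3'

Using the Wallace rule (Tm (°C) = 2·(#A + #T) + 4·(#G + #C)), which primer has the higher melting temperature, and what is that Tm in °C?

Primer F, 46°C

Primer F: A+T=3, G+C=10 → Tm = 2(3)+4(10) = 46°C
Primer R: A+T=13, G+C=4 → Tm = 2(13)+4(4) = 42°C
46°C vs 42°C → primer F is higher.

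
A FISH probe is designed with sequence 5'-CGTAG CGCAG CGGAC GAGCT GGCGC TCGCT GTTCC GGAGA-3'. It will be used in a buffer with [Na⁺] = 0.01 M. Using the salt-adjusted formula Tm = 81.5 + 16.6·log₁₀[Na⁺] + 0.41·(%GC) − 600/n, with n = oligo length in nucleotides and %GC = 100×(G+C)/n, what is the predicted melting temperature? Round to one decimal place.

62.0°C

Length n = 40. Counting bases: C=12, A=6, T=6, G=16
G+C = 28, so %GC = 28/40 × 100 = 70%
Salt term: 16.6 × (-2) = -33.2
GC term: 0.41 × 70 = 28.7; length term: −600/40 = −15
Tm = 81.5 + (-33.2) + 28.7 − 15 = 62 → 62.0°C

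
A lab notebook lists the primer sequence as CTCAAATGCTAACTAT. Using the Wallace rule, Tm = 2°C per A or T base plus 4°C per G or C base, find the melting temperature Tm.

42°C

Scanning the sequence gives T=5, G=1, C=4, A=6.
So N_AT = 11 and N_GC = 5.
Tm = 4·5 + 2·11 = 20 + 22 = 42°C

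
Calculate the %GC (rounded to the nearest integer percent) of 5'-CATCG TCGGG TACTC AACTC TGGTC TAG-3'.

54%

Base counts: C=8, T=8, G=7, A=5
G+C = 7 + 8 = 15 out of 28 bases
%GC = 15/28 × 100 = 53.57% ≈ 54%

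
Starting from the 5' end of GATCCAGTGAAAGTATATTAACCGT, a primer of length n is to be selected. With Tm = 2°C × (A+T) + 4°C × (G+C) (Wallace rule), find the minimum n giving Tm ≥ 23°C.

First 7 bases: GATCCAG → Tm = 22°C (< 23°C)
First 8 bases: GATCCAGT → Tm = 24°C (≥ 23°C)
Since every base adds ≥2°C, Tm only increases with n, so the threshold is first crossed at n = 8.

n = 8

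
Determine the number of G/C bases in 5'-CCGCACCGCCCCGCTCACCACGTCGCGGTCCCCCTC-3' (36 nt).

A=3, T=4, C=22, G=7
G+C = 7 + 22 = 29

29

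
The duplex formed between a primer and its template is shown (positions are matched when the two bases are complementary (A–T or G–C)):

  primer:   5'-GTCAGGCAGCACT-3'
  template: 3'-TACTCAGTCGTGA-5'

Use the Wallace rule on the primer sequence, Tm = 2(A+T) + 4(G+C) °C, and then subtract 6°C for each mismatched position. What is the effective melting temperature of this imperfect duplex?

24°C

Primer base counts: A=3, T=2, G=4, C=4 → A+T=5, G+C=8
Perfect-match Tm = 2(5) + 4(8) = 10 + 32 = 42°C
Mismatches (positions where the bases are not complementary): 3 (at positions 1, 3, 6)
Effective Tm = 42 − 3×6 = 42 − 18 = 24°C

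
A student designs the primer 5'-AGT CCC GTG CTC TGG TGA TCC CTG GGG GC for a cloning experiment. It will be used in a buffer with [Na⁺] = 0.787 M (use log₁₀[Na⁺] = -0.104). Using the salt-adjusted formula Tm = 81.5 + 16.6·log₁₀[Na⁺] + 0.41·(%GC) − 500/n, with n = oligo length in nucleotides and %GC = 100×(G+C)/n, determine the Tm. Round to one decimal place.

90.8°C

Length n = 29. A=2, C=9, G=11, T=7
G+C = 20, so %GC = 20/29 × 100 = 68.966%
Salt term: 16.6 × (-0.104) = -1.726
GC term: 0.41 × 68.966 = 28.276; length term: −500/29 = −17.241
Tm = 81.5 + (-1.726) + 28.276 − 17.241 = 90.809 → 90.8°C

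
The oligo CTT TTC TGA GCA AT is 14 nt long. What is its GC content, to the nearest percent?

Counting bases: G=2, C=3, T=6, A=3
G+C = 2 + 3 = 5 out of 14 bases
%GC = 5/14 × 100 = 35.71% ≈ 36%

36%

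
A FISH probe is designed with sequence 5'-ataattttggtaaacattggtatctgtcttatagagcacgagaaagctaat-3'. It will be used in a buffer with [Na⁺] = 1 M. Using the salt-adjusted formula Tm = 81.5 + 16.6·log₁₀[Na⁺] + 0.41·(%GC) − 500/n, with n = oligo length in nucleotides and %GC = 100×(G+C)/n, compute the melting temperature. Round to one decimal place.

84.6°C

Length n = 51. Base counts: C=6, T=17, A=18, G=10
G+C = 16, so %GC = 16/51 × 100 = 31.373%
Salt term: 16.6 × (0) = 0
GC term: 0.41 × 31.373 = 12.863; length term: −500/51 = −9.804
Tm = 81.5 + (0) + 12.863 − 9.804 = 84.559 → 84.6°C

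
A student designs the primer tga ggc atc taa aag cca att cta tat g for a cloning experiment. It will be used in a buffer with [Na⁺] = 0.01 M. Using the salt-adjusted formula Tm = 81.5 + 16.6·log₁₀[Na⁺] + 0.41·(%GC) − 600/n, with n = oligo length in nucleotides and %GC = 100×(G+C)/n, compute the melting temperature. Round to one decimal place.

41.5°C

Length n = 28. Scanning the sequence gives G=5, A=10, C=5, T=8.
G+C = 10, so %GC = 10/28 × 100 = 35.714%
Salt term: 16.6 × (-2) = -33.2
GC term: 0.41 × 35.714 = 14.643; length term: −600/28 = −21.429
Tm = 81.5 + (-33.2) + 14.643 − 21.429 = 41.514 → 41.5°C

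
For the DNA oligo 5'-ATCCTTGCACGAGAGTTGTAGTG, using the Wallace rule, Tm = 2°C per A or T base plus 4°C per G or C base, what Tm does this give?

68°C

T=7, G=7, C=4, A=5
A+T = 12, G+C = 11
Tm = 4·11 + 2·12 = 44 + 24 = 68°C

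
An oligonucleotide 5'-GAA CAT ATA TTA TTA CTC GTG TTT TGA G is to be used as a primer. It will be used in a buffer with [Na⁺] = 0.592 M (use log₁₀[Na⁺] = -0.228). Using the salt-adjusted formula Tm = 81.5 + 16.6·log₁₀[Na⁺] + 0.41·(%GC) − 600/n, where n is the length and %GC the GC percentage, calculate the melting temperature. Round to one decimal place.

68.0°C

Length n = 28. Scanning the sequence gives G=5, A=8, T=12, C=3.
G+C = 8, so %GC = 8/28 × 100 = 28.571%
Salt term: 16.6 × (-0.228) = -3.785
GC term: 0.41 × 28.571 = 11.714; length term: −600/28 = −21.429
Tm = 81.5 + (-3.785) + 11.714 − 21.429 = 68 → 68.0°C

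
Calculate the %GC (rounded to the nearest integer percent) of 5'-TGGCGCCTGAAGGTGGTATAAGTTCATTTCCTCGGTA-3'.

49%

Counting bases: A=7, C=7, T=12, G=11
G+C = 11 + 7 = 18 out of 37 bases
%GC = 18/37 × 100 = 48.65% ≈ 49%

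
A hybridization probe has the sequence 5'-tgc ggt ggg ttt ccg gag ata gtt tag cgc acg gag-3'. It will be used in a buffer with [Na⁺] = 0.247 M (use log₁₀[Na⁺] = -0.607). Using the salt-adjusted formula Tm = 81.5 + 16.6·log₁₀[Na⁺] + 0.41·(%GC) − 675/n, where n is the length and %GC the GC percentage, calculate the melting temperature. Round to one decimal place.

76.6°C

Length n = 36. Counting bases: A=6, T=9, G=15, C=6
G+C = 21, so %GC = 21/36 × 100 = 58.333%
Salt term: 16.6 × (-0.607) = -10.076
GC term: 0.41 × 58.333 = 23.917; length term: −675/36 = −18.75
Tm = 81.5 + (-10.076) + 23.917 − 18.75 = 76.591 → 76.6°C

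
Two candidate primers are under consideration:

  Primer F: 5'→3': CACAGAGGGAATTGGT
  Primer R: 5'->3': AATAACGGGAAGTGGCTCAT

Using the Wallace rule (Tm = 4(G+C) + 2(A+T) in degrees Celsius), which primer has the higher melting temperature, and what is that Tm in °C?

Primer R, 58°C

Primer F: A+T=8, G+C=8 → Tm = 2(8)+4(8) = 48°C
Primer R: A+T=11, G+C=9 → Tm = 2(11)+4(9) = 58°C
48°C vs 58°C → primer R is higher.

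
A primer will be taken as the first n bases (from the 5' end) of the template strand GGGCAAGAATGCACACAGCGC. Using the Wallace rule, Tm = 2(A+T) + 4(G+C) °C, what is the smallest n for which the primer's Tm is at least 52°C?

First 16 bases: GGGCAAGAATGCACAC → Tm = 50°C (< 52°C)
First 17 bases: GGGCAAGAATGCACACA → Tm = 52°C (≥ 52°C)
Since every base adds ≥2°C, Tm only increases with n, so the threshold is first crossed at n = 17.

n = 17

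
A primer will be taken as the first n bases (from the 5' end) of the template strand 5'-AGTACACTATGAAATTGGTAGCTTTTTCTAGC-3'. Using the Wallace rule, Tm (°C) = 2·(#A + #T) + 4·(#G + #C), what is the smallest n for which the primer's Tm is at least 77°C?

First 29 bases: AGTACACTATGAAATTGGTAGCTTTTTCT → Tm = 76°C (< 77°C)
First 30 bases: AGTACACTATGAAATTGGTAGCTTTTTCTA → Tm = 78°C (≥ 77°C)
Since every base adds ≥2°C, Tm only increases with n, so the threshold is first crossed at n = 30.

n = 30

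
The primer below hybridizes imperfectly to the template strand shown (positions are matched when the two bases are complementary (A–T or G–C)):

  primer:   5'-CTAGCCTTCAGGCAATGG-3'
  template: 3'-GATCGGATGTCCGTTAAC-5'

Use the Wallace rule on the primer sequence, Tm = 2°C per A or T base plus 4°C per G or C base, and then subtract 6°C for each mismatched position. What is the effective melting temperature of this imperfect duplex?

44°C

Primer base counts: A=4, T=4, G=5, C=5 → A+T=8, G+C=10
Perfect-match Tm = 2(8) + 4(10) = 16 + 40 = 56°C
Mismatches (positions where the bases are not complementary): 2 (at positions 8, 17)
Effective Tm = 56 − 2×6 = 56 − 12 = 44°C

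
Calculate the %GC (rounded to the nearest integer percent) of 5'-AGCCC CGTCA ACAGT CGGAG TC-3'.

64%

A=5, T=3, C=8, G=6
G+C = 6 + 8 = 14 out of 22 bases
%GC = 14/22 × 100 = 63.64% ≈ 64%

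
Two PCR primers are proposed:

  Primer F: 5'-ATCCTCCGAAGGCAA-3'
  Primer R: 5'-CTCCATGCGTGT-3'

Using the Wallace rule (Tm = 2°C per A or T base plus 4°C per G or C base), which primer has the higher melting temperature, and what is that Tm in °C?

Primer F, 46°C

Primer F: A+T=7, G+C=8 → Tm = 2(7)+4(8) = 46°C
Primer R: A+T=5, G+C=7 → Tm = 2(5)+4(7) = 38°C
46°C vs 38°C → primer F is higher.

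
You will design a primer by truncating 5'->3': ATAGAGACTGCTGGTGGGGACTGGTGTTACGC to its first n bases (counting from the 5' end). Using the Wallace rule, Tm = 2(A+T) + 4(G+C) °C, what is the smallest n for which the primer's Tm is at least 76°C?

First 23 bases: ATAGAGACTGCTGGTGGGGACTG → Tm = 72°C (< 76°C)
First 24 bases: ATAGAGACTGCTGGTGGGGACTGG → Tm = 76°C (≥ 76°C)
Since every base adds ≥2°C, Tm only increases with n, so the threshold is first crossed at n = 24.

n = 24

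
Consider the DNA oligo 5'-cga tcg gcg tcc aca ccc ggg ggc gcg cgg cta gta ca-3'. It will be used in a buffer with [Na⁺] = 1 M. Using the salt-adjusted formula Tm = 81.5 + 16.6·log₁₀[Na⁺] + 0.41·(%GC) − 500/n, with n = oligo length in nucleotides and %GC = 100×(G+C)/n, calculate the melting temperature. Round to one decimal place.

Length n = 38. Counting bases: G=14, A=6, C=14, T=4
G+C = 28, so %GC = 28/38 × 100 = 73.684%
Salt term: 16.6 × (0) = 0
GC term: 0.41 × 73.684 = 30.21; length term: −500/38 = −13.158
Tm = 81.5 + (0) + 30.21 − 13.158 = 98.552 → 98.6°C

98.6°C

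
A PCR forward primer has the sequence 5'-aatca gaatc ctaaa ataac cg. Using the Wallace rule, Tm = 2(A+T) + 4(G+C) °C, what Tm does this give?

G=2, T=4, A=11, C=5
So N_AT = 15 and N_GC = 7.
Tm = 4·7 + 2·15 = 28 + 30 = 58°C

58°C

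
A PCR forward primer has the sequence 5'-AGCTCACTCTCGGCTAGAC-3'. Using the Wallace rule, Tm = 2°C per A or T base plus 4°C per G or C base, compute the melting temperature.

Scanning the sequence gives A=4, G=4, C=7, T=4.
AT pairs contribute 8, GC pairs contribute 11.
Tm = 2×8 + 4×11 = 60°C

60°C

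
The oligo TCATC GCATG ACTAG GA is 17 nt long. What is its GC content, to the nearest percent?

Base counts: T=4, G=4, C=4, A=5
G+C = 4 + 4 = 8 out of 17 bases
%GC = 8/17 × 100 = 47.06% ≈ 47%

47%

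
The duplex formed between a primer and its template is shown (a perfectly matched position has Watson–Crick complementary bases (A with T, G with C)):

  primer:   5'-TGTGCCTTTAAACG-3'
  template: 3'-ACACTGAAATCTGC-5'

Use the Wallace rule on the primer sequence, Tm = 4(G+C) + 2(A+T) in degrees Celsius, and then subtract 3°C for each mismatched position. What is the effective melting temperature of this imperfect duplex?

Primer base counts: A=3, T=5, G=3, C=3 → A+T=8, G+C=6
Perfect-match Tm = 2(8) + 4(6) = 16 + 24 = 40°C
Mismatches (positions where the bases are not complementary): 2 (at positions 5, 11)
Effective Tm = 40 − 2×3 = 40 − 6 = 34°C

34°C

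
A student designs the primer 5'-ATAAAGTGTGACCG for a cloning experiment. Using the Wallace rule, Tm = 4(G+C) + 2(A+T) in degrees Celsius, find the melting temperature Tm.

Base counts: A=5, G=4, T=3, C=2
AT pairs contribute 8, GC pairs contribute 6.
Tm = 2×8 + 4×6 = 40°C

40°C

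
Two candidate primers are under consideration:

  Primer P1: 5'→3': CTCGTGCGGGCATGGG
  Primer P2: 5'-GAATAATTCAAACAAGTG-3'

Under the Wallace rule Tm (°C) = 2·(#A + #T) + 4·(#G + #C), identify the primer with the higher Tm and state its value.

Primer P1, 56°C

Primer P1: A+T=4, G+C=12 → Tm = 2(4)+4(12) = 56°C
Primer P2: A+T=13, G+C=5 → Tm = 2(13)+4(5) = 46°C
56°C vs 46°C → primer P1 is higher.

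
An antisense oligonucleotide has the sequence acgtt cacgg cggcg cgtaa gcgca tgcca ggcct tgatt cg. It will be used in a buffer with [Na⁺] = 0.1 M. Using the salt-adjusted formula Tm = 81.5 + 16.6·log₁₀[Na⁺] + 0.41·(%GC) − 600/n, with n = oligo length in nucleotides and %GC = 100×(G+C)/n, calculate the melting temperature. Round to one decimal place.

Length n = 42. Scanning the sequence gives A=7, C=13, G=14, T=8.
G+C = 27, so %GC = 27/42 × 100 = 64.286%
Salt term: 16.6 × (-1) = -16.6
GC term: 0.41 × 64.286 = 26.357; length term: −600/42 = −14.286
Tm = 81.5 + (-16.6) + 26.357 − 14.286 = 76.971 → 77.0°C

77.0°C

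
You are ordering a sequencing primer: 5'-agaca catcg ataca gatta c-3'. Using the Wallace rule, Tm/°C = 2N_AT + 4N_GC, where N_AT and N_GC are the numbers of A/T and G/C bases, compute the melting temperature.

58°C

Base counts: T=4, G=3, A=9, C=5
So N_AT = 13 and N_GC = 8.
Tm = 4·8 + 2·13 = 32 + 26 = 58°C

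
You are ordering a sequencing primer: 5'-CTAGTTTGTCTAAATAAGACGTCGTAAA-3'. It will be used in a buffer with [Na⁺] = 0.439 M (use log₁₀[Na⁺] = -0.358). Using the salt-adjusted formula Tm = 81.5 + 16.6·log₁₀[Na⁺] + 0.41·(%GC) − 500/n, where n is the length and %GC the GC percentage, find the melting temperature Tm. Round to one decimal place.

Length n = 28. Base counts: C=4, T=9, G=5, A=10
G+C = 9, so %GC = 9/28 × 100 = 32.143%
Salt term: 16.6 × (-0.358) = -5.943
GC term: 0.41 × 32.143 = 13.179; length term: −500/28 = −17.857
Tm = 81.5 + (-5.943) + 13.179 − 17.857 = 70.879 → 70.9°C

70.9°C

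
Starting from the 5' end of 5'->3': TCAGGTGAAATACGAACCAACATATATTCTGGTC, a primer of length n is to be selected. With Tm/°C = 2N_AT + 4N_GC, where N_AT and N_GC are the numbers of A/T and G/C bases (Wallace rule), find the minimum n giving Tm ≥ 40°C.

n = 14

First 13 bases: TCAGGTGAAATAC → Tm = 36°C (< 40°C)
First 14 bases: TCAGGTGAAATACG → Tm = 40°C (≥ 40°C)
Each additional base adds 2°C (A/T) or 4°C (G/C), so Tm is non-decreasing in n; n = 14 is the first length to reach 40°C.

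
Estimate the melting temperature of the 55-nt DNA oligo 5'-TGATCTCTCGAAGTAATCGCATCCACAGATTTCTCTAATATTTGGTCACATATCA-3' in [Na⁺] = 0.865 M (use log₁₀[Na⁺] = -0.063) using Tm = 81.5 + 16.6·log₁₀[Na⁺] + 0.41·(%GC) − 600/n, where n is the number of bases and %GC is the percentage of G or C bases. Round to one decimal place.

Length n = 55. Counting bases: C=13, G=7, T=19, A=16
G+C = 20, so %GC = 20/55 × 100 = 36.364%
Salt term: 16.6 × (-0.063) = -1.046
GC term: 0.41 × 36.364 = 14.909; length term: −600/55 = −10.909
Tm = 81.5 + (-1.046) + 14.909 − 10.909 = 84.454 → 84.5°C

84.5°C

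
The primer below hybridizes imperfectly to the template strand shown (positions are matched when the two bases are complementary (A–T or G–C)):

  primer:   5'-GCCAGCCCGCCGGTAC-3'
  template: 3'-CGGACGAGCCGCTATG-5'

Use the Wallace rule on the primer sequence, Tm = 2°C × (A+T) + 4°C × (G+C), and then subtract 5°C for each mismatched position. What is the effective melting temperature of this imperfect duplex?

38°C

Primer base counts: A=2, T=1, G=5, C=8 → A+T=3, G+C=13
Perfect-match Tm = 2(3) + 4(13) = 6 + 52 = 58°C
Mismatches (positions where the bases are not complementary): 4 (at positions 4, 7, 10, 13)
Effective Tm = 58 − 4×5 = 58 − 20 = 38°C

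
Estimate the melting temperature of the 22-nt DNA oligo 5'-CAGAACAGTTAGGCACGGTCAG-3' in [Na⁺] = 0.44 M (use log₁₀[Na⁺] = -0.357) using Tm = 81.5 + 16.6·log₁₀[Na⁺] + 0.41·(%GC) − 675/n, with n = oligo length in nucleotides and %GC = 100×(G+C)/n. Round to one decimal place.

Length n = 22. Base counts: G=7, T=3, C=5, A=7
G+C = 12, so %GC = 12/22 × 100 = 54.545%
Salt term: 16.6 × (-0.357) = -5.926
GC term: 0.41 × 54.545 = 22.363; length term: −675/22 = −30.682
Tm = 81.5 + (-5.926) + 22.363 − 30.682 = 67.255 → 67.3°C

67.3°C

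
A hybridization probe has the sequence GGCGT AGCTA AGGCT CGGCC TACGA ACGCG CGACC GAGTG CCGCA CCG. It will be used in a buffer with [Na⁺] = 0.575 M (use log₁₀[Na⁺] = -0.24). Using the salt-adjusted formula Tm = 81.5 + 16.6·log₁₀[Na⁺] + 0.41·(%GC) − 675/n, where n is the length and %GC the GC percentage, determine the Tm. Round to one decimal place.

92.5°C

Length n = 48. Base counts: T=5, G=17, C=17, A=9
G+C = 34, so %GC = 34/48 × 100 = 70.833%
Salt term: 16.6 × (-0.24) = -3.984
GC term: 0.41 × 70.833 = 29.042; length term: −675/48 = −14.062
Tm = 81.5 + (-3.984) + 29.042 − 14.062 = 92.496 → 92.5°C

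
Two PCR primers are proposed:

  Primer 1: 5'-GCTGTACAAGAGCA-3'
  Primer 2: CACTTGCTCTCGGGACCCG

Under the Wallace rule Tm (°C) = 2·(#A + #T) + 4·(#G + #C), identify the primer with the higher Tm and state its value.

Primer 2, 64°C

Primer 1: A+T=7, G+C=7 → Tm = 2(7)+4(7) = 42°C
Primer 2: A+T=6, G+C=13 → Tm = 2(6)+4(13) = 64°C
42°C vs 64°C → primer 2 is higher.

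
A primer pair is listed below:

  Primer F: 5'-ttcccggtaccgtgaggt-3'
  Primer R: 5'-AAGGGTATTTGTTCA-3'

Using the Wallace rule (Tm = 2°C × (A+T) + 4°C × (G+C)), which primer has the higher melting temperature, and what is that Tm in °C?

Primer F, 58°C

Primer F: A+T=7, G+C=11 → Tm = 2(7)+4(11) = 58°C
Primer R: A+T=10, G+C=5 → Tm = 2(10)+4(5) = 40°C
58°C vs 40°C → primer F is higher.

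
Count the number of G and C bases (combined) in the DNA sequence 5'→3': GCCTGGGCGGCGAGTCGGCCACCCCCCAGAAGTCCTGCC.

Counting bases: T=4, G=13, A=5, C=17
G+C = 13 + 17 = 30

30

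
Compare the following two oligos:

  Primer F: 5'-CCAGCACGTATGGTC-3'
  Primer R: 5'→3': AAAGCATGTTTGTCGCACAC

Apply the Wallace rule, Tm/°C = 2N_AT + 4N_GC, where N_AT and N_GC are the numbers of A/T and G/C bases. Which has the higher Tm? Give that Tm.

Primer F: A+T=6, G+C=9 → Tm = 2(6)+4(9) = 48°C
Primer R: A+T=11, G+C=9 → Tm = 2(11)+4(9) = 58°C
48°C vs 58°C → primer R is higher.

Primer R, 58°C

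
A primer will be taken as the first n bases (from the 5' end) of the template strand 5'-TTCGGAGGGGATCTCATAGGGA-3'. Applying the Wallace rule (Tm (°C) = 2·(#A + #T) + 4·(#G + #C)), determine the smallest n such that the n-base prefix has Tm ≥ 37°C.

First 11 bases: TTCGGAGGGGA → Tm = 36°C (< 37°C)
First 12 bases: TTCGGAGGGGAT → Tm = 38°C (≥ 37°C)
Each additional base adds 2°C (A/T) or 4°C (G/C), so Tm is non-decreasing in n; n = 12 is the first length to reach 37°C.

n = 12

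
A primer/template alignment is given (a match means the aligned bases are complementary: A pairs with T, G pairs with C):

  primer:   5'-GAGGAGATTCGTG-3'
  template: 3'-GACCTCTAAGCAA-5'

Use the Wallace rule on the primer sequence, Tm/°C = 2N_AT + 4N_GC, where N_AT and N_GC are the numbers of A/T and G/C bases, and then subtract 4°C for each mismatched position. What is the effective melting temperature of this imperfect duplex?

28°C

Primer base counts: A=3, T=3, G=6, C=1 → A+T=6, G+C=7
Perfect-match Tm = 2(6) + 4(7) = 12 + 28 = 40°C
Mismatches (positions where the bases are not complementary): 3 (at positions 1, 2, 13)
Effective Tm = 40 − 3×4 = 40 − 12 = 28°C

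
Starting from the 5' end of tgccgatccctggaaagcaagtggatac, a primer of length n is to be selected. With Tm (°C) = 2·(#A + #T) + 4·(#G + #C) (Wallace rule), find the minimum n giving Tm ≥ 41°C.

First 12 bases: TGCCGATCCCTG → Tm = 40°C (< 41°C)
First 13 bases: TGCCGATCCCTGG → Tm = 44°C (≥ 41°C)
Each additional base adds 2°C (A/T) or 4°C (G/C), so Tm is non-decreasing in n; n = 13 is the first length to reach 41°C.

n = 13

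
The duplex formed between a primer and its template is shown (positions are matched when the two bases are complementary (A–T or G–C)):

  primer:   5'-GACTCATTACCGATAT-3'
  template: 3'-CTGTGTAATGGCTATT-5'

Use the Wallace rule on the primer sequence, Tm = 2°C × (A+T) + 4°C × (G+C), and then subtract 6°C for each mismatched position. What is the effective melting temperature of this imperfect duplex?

Primer base counts: A=5, T=5, G=2, C=4 → A+T=10, G+C=6
Perfect-match Tm = 2(10) + 4(6) = 20 + 24 = 44°C
Mismatches (positions where the bases are not complementary): 2 (at positions 4, 16)
Effective Tm = 44 − 2×6 = 44 − 12 = 32°C

32°C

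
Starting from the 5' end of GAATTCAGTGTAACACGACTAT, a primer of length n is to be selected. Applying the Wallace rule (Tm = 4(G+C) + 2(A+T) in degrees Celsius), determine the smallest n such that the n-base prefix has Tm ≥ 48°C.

First 16 bases: GAATTCAGTGTAACAC → Tm = 44°C (< 48°C)
First 17 bases: GAATTCAGTGTAACACG → Tm = 48°C (≥ 48°C)
Each additional base adds 2°C (A/T) or 4°C (G/C), so Tm is non-decreasing in n; n = 17 is the first length to reach 48°C.

n = 17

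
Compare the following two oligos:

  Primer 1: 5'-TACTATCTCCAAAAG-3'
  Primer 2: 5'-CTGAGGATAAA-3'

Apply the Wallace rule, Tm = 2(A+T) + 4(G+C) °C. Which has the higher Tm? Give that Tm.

Primer 1, 40°C

Primer 1: A+T=10, G+C=5 → Tm = 2(10)+4(5) = 40°C
Primer 2: A+T=7, G+C=4 → Tm = 2(7)+4(4) = 30°C
40°C vs 30°C → primer 1 is higher.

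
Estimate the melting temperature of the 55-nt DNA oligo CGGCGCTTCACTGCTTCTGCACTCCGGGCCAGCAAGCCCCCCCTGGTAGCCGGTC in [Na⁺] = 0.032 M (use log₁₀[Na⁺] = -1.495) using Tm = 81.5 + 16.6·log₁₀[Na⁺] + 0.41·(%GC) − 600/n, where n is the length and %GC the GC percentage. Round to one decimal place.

Length n = 55. Counting bases: C=24, G=15, A=6, T=10
G+C = 39, so %GC = 39/55 × 100 = 70.909%
Salt term: 16.6 × (-1.495) = -24.817
GC term: 0.41 × 70.909 = 29.073; length term: −600/55 = −10.909
Tm = 81.5 + (-24.817) + 29.073 − 10.909 = 74.847 → 74.8°C

74.8°C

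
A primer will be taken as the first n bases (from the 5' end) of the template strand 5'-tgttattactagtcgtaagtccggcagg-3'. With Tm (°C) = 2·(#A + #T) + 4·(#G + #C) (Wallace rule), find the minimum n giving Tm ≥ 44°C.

n = 17

First 16 bases: TGTTATTACTAGTCGT → Tm = 42°C (< 44°C)
First 17 bases: TGTTATTACTAGTCGTA → Tm = 44°C (≥ 44°C)
Each additional base adds 2°C (A/T) or 4°C (G/C), so Tm is non-decreasing in n; n = 17 is the first length to reach 44°C.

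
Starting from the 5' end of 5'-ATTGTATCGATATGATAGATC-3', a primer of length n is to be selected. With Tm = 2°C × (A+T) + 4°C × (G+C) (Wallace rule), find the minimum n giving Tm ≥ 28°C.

First 10 bases: ATTGTATCGA → Tm = 26°C (< 28°C)
First 11 bases: ATTGTATCGAT → Tm = 28°C (≥ 28°C)
Since every base adds ≥2°C, Tm only increases with n, so the threshold is first crossed at n = 11.

n = 11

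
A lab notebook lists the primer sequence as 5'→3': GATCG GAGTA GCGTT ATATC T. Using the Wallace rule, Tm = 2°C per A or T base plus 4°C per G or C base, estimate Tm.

Scanning the sequence gives T=7, A=5, G=6, C=3.
AT pairs contribute 12, GC pairs contribute 9.
Tm = 2(12) + 4(9) = 24 + 36 = 60°C

60°C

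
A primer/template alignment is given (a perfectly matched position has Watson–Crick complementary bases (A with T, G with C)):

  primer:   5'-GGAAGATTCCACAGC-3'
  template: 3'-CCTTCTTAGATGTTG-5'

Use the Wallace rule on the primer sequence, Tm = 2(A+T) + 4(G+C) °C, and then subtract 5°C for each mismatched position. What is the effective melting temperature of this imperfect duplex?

Primer base counts: A=5, T=2, G=4, C=4 → A+T=7, G+C=8
Perfect-match Tm = 2(7) + 4(8) = 14 + 32 = 46°C
Mismatches (positions where the bases are not complementary): 3 (at positions 7, 10, 14)
Effective Tm = 46 − 3×5 = 46 − 15 = 31°C

31°C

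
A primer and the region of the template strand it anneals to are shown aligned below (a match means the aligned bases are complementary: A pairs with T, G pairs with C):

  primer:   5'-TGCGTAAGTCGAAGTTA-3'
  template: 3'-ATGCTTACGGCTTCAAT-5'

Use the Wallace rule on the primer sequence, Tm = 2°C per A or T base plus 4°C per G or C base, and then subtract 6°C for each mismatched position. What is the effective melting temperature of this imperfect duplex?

Primer base counts: A=5, T=5, G=5, C=2 → A+T=10, G+C=7
Perfect-match Tm = 2(10) + 4(7) = 20 + 28 = 48°C
Mismatches (positions where the bases are not complementary): 4 (at positions 2, 5, 7, 9)
Effective Tm = 48 − 4×6 = 48 − 24 = 24°C

24°C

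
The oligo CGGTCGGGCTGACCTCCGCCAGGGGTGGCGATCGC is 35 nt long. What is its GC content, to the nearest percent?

77%

Scanning the sequence gives T=5, C=12, A=3, G=15.
G+C = 15 + 12 = 27 out of 35 bases
%GC = 27/35 × 100 = 77.14% ≈ 77%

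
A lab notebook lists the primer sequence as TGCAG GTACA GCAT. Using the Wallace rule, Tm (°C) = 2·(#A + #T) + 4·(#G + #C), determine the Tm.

Counting bases: G=4, C=3, A=4, T=3
A+T = 7, G+C = 7
Tm = 2×7 + 4×7 = 42°C

42°C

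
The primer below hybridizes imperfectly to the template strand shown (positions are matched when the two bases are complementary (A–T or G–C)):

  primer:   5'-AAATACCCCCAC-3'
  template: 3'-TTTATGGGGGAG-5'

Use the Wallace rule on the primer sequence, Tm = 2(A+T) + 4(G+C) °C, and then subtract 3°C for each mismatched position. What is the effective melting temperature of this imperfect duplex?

33°C

Primer base counts: A=5, T=1, G=0, C=6 → A+T=6, G+C=6
Perfect-match Tm = 2(6) + 4(6) = 12 + 24 = 36°C
Mismatches (positions where the bases are not complementary): 1 (at position 11)
Effective Tm = 36 − 1×3 = 36 − 3 = 33°C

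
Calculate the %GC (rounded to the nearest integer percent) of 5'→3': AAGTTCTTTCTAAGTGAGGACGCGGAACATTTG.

Counting bases: G=9, C=5, A=9, T=10
G+C = 9 + 5 = 14 out of 33 bases
%GC = 14/33 × 100 = 42.42% ≈ 42%

42%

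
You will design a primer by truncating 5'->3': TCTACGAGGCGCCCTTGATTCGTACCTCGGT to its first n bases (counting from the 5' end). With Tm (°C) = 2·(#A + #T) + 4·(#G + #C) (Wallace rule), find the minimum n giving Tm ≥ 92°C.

First 28 bases: TCTACGAGGCGCCCTTGATTCGTACCTC → Tm = 88°C (< 92°C)
First 29 bases: TCTACGAGGCGCCCTTGATTCGTACCTCG → Tm = 92°C (≥ 92°C)
Since every base adds ≥2°C, Tm only increases with n, so the threshold is first crossed at n = 29.

n = 29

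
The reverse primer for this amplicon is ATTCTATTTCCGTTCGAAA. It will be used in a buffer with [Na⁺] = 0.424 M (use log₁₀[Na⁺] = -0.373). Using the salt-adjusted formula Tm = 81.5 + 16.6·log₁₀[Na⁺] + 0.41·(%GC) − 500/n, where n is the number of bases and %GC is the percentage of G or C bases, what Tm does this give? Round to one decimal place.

Length n = 19. Counting bases: T=8, C=4, G=2, A=5
G+C = 6, so %GC = 6/19 × 100 = 31.579%
Salt term: 16.6 × (-0.373) = -6.192
GC term: 0.41 × 31.579 = 12.947; length term: −500/19 = −26.316
Tm = 81.5 + (-6.192) + 12.947 − 26.316 = 61.939 → 61.9°C

61.9°C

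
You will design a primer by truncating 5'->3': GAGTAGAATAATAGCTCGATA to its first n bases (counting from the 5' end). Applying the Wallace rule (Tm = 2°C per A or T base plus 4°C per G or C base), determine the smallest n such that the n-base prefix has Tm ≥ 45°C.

n = 17

First 16 bases: GAGTAGAATAATAGCT → Tm = 42°C (< 45°C)
First 17 bases: GAGTAGAATAATAGCTC → Tm = 46°C (≥ 45°C)
Since every base adds ≥2°C, Tm only increases with n, so the threshold is first crossed at n = 17.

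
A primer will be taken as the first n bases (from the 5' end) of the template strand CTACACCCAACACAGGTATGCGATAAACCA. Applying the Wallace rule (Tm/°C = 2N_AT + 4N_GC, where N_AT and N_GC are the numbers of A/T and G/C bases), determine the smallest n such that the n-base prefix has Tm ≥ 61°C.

First 20 bases: CTACACCCAACACAGGTATG → Tm = 60°C (< 61°C)
First 21 bases: CTACACCCAACACAGGTATGC → Tm = 64°C (≥ 61°C)
Each additional base adds 2°C (A/T) or 4°C (G/C), so Tm is non-decreasing in n; n = 21 is the first length to reach 61°C.

n = 21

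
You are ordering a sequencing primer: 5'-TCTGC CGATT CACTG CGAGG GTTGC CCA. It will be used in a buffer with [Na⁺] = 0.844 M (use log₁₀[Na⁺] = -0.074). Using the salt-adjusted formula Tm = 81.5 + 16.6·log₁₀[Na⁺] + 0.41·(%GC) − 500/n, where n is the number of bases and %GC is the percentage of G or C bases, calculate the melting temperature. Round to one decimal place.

87.3°C

Length n = 28. Scanning the sequence gives T=7, C=9, G=8, A=4.
G+C = 17, so %GC = 17/28 × 100 = 60.714%
Salt term: 16.6 × (-0.074) = -1.228
GC term: 0.41 × 60.714 = 24.893; length term: −500/28 = −17.857
Tm = 81.5 + (-1.228) + 24.893 − 17.857 = 87.308 → 87.3°C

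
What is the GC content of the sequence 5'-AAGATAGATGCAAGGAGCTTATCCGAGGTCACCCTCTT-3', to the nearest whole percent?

Scanning the sequence gives C=9, G=9, A=11, T=9.
G+C = 9 + 9 = 18 out of 38 bases
%GC = 18/38 × 100 = 47.37% ≈ 47%

47%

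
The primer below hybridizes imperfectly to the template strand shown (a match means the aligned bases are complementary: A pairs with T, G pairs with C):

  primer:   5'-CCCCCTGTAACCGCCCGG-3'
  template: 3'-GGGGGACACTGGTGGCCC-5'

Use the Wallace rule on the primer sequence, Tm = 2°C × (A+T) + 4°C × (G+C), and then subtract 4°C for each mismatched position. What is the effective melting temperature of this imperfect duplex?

Primer base counts: A=2, T=2, G=4, C=10 → A+T=4, G+C=14
Perfect-match Tm = 2(4) + 4(14) = 8 + 56 = 64°C
Mismatches (positions where the bases are not complementary): 3 (at positions 9, 13, 16)
Effective Tm = 64 − 3×4 = 64 − 12 = 52°C

52°C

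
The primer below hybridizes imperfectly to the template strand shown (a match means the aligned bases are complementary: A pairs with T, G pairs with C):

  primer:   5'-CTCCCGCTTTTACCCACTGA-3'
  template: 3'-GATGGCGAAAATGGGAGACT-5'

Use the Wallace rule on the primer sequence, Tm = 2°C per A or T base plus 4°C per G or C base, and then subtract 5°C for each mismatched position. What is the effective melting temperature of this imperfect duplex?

52°C

Primer base counts: A=3, T=6, G=2, C=9 → A+T=9, G+C=11
Perfect-match Tm = 2(9) + 4(11) = 18 + 44 = 62°C
Mismatches (positions where the bases are not complementary): 2 (at positions 3, 16)
Effective Tm = 62 − 2×5 = 62 − 10 = 52°C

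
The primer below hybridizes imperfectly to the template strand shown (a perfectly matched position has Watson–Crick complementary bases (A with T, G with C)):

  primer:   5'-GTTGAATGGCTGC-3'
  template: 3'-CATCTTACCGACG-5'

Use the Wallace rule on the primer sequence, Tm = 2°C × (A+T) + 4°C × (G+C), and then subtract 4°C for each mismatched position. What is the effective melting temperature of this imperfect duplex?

36°C

Primer base counts: A=2, T=4, G=5, C=2 → A+T=6, G+C=7
Perfect-match Tm = 2(6) + 4(7) = 12 + 28 = 40°C
Mismatches (positions where the bases are not complementary): 1 (at position 3)
Effective Tm = 40 − 1×4 = 40 − 4 = 36°C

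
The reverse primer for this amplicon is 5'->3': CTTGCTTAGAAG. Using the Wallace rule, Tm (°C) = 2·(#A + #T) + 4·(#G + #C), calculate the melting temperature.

T=4, C=2, G=3, A=3
AT pairs contribute 7, GC pairs contribute 5.
Tm = 2(7) + 4(5) = 14 + 20 = 34°C

34°C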